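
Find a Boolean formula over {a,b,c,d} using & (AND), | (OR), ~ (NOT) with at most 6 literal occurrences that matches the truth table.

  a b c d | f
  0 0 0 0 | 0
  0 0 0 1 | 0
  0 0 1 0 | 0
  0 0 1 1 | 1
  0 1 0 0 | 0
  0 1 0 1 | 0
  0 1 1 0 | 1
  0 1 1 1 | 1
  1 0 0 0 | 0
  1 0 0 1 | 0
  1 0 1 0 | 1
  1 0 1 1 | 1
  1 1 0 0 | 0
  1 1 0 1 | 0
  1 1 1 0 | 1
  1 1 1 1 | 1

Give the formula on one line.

(((b | d) | a) & c)

  (b | d) = 0101111101011111
  ((b | d) | a) = 0101111111111111
  (((b | d) | a) & c) = 0001001100110011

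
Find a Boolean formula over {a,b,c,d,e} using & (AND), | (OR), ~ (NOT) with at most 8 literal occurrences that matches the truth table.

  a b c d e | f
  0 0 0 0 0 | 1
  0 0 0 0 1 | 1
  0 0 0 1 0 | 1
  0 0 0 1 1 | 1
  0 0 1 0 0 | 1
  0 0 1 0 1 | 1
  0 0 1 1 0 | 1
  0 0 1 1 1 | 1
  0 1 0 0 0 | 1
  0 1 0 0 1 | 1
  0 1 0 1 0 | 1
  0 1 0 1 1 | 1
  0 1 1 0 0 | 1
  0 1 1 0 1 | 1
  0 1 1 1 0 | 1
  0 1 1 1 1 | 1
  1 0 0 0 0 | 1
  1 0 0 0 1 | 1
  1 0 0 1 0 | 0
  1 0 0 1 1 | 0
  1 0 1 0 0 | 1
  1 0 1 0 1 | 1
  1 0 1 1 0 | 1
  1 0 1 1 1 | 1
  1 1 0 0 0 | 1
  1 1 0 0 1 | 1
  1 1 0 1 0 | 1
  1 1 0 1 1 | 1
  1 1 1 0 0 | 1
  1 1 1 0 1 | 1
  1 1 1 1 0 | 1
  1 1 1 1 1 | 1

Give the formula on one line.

((c | ~a) | ((~b & ~d) | b))

  ~a = 11111111111111110000000000000000
  (c | ~a) = 11111111111111110000111100001111
  ~b = 11111111000000001111111100000000
  ~d = 11001100110011001100110011001100
  (~b & ~d) = 11001100000000001100110000000000
  ((~b & ~d) | b) = 11001100111111111100110011111111
  ((c | ~a) | ((~b & ~d) | b)) = 11111111111111111100111111111111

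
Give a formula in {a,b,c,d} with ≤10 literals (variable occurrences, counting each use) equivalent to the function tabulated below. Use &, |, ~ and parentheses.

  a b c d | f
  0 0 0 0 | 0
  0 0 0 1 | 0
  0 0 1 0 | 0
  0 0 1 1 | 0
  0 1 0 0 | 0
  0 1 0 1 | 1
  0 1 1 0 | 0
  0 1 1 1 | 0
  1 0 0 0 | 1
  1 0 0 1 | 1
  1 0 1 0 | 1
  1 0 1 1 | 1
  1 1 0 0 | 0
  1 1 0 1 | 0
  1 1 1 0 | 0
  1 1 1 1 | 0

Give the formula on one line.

  ~c = 1100110011001100
  (d & ~c) = 0100010001000100
  ~d = 1010101010101010
  (~d | b) = 1010111110101111
  ((d & ~c) & (~d | b)) = 0000010000000100
  ~a = 1111111100000000
  (c | ~a) = 1111111100110011
  ((c | ~a) | ~d) = 1111111110111011
  (((d & ~c) & (~d | b)) & ((c | ~a) | ~d)) = 0000010000000000
  ~b = 1111000011110000
  (~b & a) = 0000000011110000
  ((((d & ~c) & (~d | b)) & ((c | ~a) | ~d)) | (~b & a)) = 0000010011110000

((((d & ~c) & (~d | b)) & ((c | ~a) | ~d)) | (~b & a))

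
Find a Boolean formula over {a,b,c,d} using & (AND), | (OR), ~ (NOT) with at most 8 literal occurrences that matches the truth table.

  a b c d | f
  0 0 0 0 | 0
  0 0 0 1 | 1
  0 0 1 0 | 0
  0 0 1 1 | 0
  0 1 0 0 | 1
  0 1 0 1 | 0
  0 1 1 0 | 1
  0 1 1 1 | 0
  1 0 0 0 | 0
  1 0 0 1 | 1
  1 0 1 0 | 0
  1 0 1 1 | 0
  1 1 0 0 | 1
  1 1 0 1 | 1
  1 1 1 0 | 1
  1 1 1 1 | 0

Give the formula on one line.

  ~d = 1010101010101010
  ~b = 1111000011110000
  (~d | ~b) = 1111101011111010
  ((~d | ~b) | a) = 1111101011111111
  (b | d) = 0101111101011111
  ~c = 1100110011001100
  (~c | ~d) = 1110111011101110
  ((b | d) & (~c | ~d)) = 0100111001001110
  (((~d | ~b) | a) & ((b | d) & (~c | ~d))) = 0100101001001110

(((~d | ~b) | a) & ((b | d) & (~c | ~d)))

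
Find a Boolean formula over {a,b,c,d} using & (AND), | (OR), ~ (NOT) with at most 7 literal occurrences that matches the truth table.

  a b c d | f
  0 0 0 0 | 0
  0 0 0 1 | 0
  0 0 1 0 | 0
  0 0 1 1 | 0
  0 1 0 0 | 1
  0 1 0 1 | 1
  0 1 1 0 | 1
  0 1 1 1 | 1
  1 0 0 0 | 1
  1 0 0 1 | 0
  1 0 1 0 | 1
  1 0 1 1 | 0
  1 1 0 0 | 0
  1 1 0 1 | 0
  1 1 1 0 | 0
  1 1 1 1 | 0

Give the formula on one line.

(((~b | ~a) & (~d | b)) & ((a | b) | d))

  ~b = 1111000011110000
  ~a = 1111111100000000
  (~b | ~a) = 1111111111110000
  ~d = 1010101010101010
  (~d | b) = 1010111110101111
  ((~b | ~a) & (~d | b)) = 1010111110100000
  (a | b) = 0000111111111111
  ((a | b) | d) = 0101111111111111
  (((~b | ~a) & (~d | b)) & ((a | b) | d)) = 0000111110100000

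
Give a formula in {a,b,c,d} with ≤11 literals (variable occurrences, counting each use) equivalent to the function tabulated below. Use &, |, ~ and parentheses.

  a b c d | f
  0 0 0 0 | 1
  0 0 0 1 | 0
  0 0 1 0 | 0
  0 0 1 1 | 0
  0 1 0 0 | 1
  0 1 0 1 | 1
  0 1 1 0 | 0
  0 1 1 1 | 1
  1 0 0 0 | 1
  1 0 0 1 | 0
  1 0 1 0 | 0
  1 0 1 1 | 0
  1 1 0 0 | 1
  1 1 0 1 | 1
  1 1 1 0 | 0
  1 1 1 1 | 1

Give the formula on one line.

((~d | b) & ((a | (b | (~d | ~c))) & (d | ~c)))

  ~d = 1010101010101010
  (~d | b) = 1010111110101111
  ~c = 1100110011001100
  (~d | ~c) = 1110111011101110
  (b | (~d | ~c)) = 1110111111101111
  (a | (b | (~d | ~c))) = 1110111111111111
  (d | ~c) = 1101110111011101
  ((a | (b | (~d | ~c))) & (d | ~c)) = 1100110111011101
  ((~d | b) & ((a | (b | (~d | ~c))) & (d | ~c))) = 1000110110001101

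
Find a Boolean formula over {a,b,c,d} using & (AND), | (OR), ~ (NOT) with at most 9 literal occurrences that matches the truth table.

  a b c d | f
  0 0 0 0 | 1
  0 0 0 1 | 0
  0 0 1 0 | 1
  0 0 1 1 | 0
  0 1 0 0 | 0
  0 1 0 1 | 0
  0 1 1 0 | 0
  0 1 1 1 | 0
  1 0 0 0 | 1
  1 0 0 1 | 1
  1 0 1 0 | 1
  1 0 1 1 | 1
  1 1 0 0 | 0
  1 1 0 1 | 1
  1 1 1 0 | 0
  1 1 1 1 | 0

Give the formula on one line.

  ~b = 1111000011110000
  (~b | d) = 1111010111110101
  ~c = 1100110011001100
  (c | a) = 0011001111111111
  (~c & (c | a)) = 0000000011001100
  ((~c & (c | a)) | ~b) = 1111000011111100
  ((~b | d) & ((~c & (c | a)) | ~b)) = 1111000011110100
  ~d = 1010101010101010
  (~d | a) = 1010101011111111
  (((~b | d) & ((~c & (c | a)) | ~b)) & (~d | a)) = 1010000011110100

(((~b | d) & ((~c & (c | a)) | ~b)) & (~d | a))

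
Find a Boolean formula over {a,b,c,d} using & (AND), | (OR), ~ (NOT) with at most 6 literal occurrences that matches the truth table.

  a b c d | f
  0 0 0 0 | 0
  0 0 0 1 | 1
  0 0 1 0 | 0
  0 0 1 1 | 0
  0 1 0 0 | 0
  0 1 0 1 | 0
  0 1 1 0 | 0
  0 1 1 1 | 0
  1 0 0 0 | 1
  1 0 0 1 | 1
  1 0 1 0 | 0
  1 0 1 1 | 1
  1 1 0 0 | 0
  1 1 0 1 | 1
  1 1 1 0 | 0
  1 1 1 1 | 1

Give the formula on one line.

  ~c = 1100110011001100
  (a | d) = 0101010111111111
  (~c & (a | d)) = 0100010011001100
  ~b = 1111000011110000
  ((~c & (a | d)) & ~b) = 0100000011000000
  (a & d) = 0000000001010101
  (((~c & (a | d)) & ~b) | (a & d)) = 0100000011010101

(((~c & (a | d)) & ~b) | (a & d))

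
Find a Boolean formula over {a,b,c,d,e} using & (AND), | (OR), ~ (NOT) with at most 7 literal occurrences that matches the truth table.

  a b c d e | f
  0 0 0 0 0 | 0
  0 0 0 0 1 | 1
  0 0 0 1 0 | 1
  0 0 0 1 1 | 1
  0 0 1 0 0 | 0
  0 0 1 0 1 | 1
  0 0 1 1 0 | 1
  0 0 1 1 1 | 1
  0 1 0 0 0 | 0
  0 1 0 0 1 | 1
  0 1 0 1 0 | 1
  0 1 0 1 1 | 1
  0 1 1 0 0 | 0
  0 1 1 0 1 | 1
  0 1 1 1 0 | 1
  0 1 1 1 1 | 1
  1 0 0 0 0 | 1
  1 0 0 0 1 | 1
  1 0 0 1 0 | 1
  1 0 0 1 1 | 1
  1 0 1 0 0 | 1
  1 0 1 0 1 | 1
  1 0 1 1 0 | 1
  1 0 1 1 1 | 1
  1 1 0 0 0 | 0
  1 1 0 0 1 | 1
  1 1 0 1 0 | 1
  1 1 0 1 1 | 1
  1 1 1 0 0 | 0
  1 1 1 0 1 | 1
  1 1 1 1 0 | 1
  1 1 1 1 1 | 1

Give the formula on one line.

  (a | d) = 00110011001100111111111111111111
  ~b = 11111111000000001111111100000000
  ~e = 10101010101010101010101010101010
  (~e | a) = 10101010101010101111111111111111
  (d & (~e | a)) = 00100010001000100011001100110011
  (~b | (d & (~e | a))) = 11111111001000101111111100110011
  ((a | d) & (~b | (d & (~e | a)))) = 00110011001000101111111100110011
  (((a | d) & (~b | (d & (~e | a)))) | e) = 01110111011101111111111101110111

(((a | d) & (~b | (d & (~e | a)))) | e)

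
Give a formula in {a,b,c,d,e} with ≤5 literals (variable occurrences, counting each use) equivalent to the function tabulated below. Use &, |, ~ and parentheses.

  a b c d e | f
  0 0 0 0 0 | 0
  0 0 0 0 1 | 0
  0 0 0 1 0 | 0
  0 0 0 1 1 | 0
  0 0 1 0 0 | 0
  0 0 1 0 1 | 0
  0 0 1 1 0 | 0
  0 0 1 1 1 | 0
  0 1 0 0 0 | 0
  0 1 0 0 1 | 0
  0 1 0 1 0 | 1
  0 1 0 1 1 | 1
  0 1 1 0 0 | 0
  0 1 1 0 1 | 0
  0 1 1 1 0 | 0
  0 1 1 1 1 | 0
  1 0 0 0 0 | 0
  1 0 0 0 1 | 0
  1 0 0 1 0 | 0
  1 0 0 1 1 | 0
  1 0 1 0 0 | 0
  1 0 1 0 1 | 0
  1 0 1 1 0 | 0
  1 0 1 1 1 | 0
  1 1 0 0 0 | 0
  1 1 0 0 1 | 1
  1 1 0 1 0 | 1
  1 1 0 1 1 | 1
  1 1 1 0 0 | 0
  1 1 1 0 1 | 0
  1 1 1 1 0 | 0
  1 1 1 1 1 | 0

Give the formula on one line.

(b & ((d | (a & e)) & ~c))

  (a & e) = 00000000000000000101010101010101
  (d | (a & e)) = 00110011001100110111011101110111
  ~c = 11110000111100001111000011110000
  ((d | (a & e)) & ~c) = 00110000001100000111000001110000
  (b & ((d | (a & e)) & ~c)) = 00000000001100000000000001110000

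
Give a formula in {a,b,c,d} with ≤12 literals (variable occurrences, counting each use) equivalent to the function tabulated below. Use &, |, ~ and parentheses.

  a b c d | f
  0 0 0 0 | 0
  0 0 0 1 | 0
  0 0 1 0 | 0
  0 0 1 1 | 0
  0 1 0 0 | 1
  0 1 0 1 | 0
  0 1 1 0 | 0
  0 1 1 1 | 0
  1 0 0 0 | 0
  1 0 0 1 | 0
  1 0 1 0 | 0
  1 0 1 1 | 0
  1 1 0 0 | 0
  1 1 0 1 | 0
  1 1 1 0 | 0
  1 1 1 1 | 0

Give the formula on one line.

(~d & ((d | (((c & d) | ~d) & ~c)) & (b & (c | ~a))))

  ~d = 1010101010101010
  (c & d) = 0001000100010001
  ((c & d) | ~d) = 1011101110111011
  ~c = 1100110011001100
  (((c & d) | ~d) & ~c) = 1000100010001000
  (d | (((c & d) | ~d) & ~c)) = 1101110111011101
  ~a = 1111111100000000
  (c | ~a) = 1111111100110011
  (b & (c | ~a)) = 0000111100000011
  ((d | (((c & d) | ~d) & ~c)) & (b & (c | ~a))) = 0000110100000001
  (~d & ((d | (((c & d) | ~d) & ~c)) & (b & (c | ~a)))) = 0000100000000000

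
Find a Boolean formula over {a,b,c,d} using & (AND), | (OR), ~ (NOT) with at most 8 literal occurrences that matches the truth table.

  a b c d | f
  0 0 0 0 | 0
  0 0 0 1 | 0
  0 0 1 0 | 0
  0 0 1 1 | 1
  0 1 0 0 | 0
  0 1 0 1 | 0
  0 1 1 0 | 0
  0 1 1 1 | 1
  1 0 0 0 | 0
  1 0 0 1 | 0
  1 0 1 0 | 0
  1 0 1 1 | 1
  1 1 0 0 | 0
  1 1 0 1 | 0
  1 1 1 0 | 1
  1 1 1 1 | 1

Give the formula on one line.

  ~d = 1010101010101010
  (~d | c) = 1011101110111011
  (a & b) = 0000000000001111
  ~c = 1100110011001100
  (~c | d) = 1101110111011101
  ((a & b) | (~c | d)) = 1101110111011111
  ((~d | c) & ((a & b) | (~c | d))) = 1001100110011011
  (((~d | c) & ((a & b) | (~c | d))) & c) = 0001000100010011

(((~d | c) & ((a & b) | (~c | d))) & c)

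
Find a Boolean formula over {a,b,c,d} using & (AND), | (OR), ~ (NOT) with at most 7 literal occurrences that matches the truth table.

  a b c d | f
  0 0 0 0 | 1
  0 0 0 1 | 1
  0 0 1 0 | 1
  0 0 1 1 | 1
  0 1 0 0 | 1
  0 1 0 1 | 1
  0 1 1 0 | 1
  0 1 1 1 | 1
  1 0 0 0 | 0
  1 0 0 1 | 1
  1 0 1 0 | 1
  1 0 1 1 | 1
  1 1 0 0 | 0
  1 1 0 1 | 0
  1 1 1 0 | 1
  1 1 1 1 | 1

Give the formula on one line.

  ~a = 1111111100000000
  ~b = 1111000011110000
  (~b | ~a) = 1111111111110000
  (d & (~b | ~a)) = 0101010101010000
  ((d & (~b | ~a)) | c) = 0111011101110011
  (~a | ((d & (~b | ~a)) | c)) = 1111111101110011

(~a | ((d & (~b | ~a)) | c))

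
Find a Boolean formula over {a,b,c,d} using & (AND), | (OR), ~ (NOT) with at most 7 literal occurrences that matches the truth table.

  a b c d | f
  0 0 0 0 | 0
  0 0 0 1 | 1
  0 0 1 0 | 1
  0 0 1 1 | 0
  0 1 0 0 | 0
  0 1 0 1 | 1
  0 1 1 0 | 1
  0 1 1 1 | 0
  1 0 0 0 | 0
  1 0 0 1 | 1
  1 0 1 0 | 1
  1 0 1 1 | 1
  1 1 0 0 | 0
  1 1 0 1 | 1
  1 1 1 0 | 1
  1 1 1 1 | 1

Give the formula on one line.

((~d & c) | (d & (~c | a)))

  ~d = 1010101010101010
  (~d & c) = 0010001000100010
  ~c = 1100110011001100
  (~c | a) = 1100110011111111
  (d & (~c | a)) = 0100010001010101
  ((~d & c) | (d & (~c | a))) = 0110011001110111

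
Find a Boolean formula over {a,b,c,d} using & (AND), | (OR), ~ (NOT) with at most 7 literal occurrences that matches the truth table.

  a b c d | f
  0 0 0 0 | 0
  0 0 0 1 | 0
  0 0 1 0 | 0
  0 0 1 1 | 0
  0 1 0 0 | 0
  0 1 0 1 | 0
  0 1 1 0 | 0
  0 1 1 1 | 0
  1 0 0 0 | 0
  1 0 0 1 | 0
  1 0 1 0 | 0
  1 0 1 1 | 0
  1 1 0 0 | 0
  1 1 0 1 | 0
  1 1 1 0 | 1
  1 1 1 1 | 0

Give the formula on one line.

  ~b = 1111000011110000
  (~b | a) = 1111000011111111
  (c | d) = 0111011101110111
  ((~b | a) & (c | d)) = 0111000001110111
  ~d = 1010101010101010
  (b & ~d) = 0000101000001010
  (((~b | a) & (c | d)) & (b & ~d)) = 0000000000000010

(((~b | a) & (c | d)) & (b & ~d))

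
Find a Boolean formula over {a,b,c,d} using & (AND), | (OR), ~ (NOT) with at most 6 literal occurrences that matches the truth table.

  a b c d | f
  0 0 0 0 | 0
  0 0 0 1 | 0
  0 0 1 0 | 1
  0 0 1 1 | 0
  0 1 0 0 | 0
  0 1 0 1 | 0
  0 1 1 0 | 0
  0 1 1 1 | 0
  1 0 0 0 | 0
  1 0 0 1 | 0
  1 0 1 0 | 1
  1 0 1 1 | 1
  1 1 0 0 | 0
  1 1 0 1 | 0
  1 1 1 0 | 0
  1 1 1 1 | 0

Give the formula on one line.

(((c & (a | ~d)) | b) & ~b)

  ~d = 1010101010101010
  (a | ~d) = 1010101011111111
  (c & (a | ~d)) = 0010001000110011
  ((c & (a | ~d)) | b) = 0010111100111111
  ~b = 1111000011110000
  (((c & (a | ~d)) | b) & ~b) = 0010000000110000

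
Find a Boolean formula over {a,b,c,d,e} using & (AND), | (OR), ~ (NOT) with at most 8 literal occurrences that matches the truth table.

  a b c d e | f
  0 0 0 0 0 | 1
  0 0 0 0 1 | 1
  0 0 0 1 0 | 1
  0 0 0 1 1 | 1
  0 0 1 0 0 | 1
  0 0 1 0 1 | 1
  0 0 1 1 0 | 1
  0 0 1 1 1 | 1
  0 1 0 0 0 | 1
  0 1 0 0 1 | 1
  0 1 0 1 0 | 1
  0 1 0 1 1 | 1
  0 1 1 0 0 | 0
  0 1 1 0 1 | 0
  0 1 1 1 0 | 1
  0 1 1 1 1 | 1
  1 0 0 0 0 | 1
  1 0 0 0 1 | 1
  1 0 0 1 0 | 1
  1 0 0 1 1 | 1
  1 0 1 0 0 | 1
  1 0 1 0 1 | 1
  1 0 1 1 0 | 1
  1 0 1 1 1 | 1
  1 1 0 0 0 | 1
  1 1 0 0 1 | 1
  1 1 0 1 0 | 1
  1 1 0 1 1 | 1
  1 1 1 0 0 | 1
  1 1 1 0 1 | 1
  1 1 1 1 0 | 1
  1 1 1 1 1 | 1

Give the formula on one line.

  ~c = 11110000111100001111000011110000
  (~c | a) = 11110000111100001111111111111111
  ((~c | a) | d) = 11110011111100111111111111111111
  ~b = 11111111000000001111111100000000
  ~d = 11001100110011001100110011001100
  (a & ~d) = 00000000000000001100110011001100
  (~c & (a & ~d)) = 00000000000000001100000011000000
  (~b | (~c & (a & ~d))) = 11111111000000001111111111000000
  (((~c | a) | d) | (~b | (~c & (a & ~d)))) = 11111111111100111111111111111111

(((~c | a) | d) | (~b | (~c & (a & ~d))))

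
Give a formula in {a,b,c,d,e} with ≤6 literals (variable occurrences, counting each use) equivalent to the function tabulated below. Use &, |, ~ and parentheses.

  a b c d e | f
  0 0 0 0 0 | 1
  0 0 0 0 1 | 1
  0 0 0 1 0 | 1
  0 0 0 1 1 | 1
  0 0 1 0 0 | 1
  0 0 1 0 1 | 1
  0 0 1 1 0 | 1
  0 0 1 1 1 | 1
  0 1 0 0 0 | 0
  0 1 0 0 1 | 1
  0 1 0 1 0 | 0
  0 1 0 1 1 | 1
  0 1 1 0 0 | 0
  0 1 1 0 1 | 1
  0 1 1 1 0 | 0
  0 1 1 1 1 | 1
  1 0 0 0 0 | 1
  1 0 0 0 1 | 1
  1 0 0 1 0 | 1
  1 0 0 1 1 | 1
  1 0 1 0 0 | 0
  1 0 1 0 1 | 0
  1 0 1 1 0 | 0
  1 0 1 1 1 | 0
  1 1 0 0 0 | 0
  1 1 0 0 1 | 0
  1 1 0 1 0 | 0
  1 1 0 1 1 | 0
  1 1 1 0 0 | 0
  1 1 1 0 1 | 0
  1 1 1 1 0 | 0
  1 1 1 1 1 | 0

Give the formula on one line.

(((~b | e) & ~a) | (~b & ~c))

  ~b = 11111111000000001111111100000000
  (~b | e) = 11111111010101011111111101010101
  ~a = 11111111111111110000000000000000
  ((~b | e) & ~a) = 11111111010101010000000000000000
  ~c = 11110000111100001111000011110000
  (~b & ~c) = 11110000000000001111000000000000
  (((~b | e) & ~a) | (~b & ~c)) = 11111111010101011111000000000000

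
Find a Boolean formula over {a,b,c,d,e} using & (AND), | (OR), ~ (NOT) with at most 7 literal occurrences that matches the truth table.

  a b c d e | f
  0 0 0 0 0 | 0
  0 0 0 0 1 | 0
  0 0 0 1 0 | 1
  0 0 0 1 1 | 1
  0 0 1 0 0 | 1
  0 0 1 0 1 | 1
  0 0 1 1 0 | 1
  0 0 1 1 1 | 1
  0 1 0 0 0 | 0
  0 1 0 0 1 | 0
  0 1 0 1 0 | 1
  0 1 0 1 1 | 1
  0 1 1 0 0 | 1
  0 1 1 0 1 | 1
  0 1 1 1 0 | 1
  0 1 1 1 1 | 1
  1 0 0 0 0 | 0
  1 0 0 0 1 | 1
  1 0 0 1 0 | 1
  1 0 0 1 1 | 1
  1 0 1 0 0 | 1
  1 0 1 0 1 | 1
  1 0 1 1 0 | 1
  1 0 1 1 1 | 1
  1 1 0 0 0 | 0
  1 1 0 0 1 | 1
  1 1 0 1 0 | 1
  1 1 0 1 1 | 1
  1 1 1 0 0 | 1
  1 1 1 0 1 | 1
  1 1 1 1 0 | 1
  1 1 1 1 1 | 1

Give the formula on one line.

  (e & a) = 00000000000000000101010101010101
  (c | (e & a)) = 00001111000011110101111101011111
  ((c | (e & a)) | d) = 00111111001111110111111101111111

((c | (e & a)) | d)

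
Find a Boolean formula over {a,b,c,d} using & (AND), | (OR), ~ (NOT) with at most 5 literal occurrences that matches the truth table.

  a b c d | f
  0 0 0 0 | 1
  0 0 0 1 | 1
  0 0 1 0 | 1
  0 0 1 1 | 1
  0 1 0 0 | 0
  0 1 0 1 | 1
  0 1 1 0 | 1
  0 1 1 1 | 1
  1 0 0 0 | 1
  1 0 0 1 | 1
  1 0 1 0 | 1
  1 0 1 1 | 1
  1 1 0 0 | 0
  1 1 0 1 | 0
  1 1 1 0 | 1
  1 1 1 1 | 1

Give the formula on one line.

((c | ~b) | (~a & d))

  ~b = 1111000011110000
  (c | ~b) = 1111001111110011
  ~a = 1111111100000000
  (~a & d) = 0101010100000000
  ((c | ~b) | (~a & d)) = 1111011111110011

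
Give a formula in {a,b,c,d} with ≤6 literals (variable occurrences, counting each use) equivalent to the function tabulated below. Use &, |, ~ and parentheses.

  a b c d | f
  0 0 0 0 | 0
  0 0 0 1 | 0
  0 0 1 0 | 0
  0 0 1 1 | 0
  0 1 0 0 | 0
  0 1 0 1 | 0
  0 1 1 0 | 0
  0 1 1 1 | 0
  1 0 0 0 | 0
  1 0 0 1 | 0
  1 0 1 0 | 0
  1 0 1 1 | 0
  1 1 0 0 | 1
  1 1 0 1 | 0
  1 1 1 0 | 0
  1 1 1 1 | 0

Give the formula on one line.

(((~c & ~d) & b) & (~d & (d | a)))

  ~c = 1100110011001100
  ~d = 1010101010101010
  (~c & ~d) = 1000100010001000
  ((~c & ~d) & b) = 0000100000001000
  (d | a) = 0101010111111111
  (~d & (d | a)) = 0000000010101010
  (((~c & ~d) & b) & (~d & (d | a))) = 0000000000001000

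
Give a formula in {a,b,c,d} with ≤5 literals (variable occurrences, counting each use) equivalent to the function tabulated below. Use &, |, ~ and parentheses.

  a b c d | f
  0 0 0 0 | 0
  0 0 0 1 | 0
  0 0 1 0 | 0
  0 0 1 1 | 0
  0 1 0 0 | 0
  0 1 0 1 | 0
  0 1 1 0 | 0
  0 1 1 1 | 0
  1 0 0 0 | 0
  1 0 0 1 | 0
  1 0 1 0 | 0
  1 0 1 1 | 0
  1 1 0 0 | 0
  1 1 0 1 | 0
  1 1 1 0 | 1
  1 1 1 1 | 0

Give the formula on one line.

((~d & (a & c)) & b)

  ~d = 1010101010101010
  (a & c) = 0000000000110011
  (~d & (a & c)) = 0000000000100010
  ((~d & (a & c)) & b) = 0000000000000010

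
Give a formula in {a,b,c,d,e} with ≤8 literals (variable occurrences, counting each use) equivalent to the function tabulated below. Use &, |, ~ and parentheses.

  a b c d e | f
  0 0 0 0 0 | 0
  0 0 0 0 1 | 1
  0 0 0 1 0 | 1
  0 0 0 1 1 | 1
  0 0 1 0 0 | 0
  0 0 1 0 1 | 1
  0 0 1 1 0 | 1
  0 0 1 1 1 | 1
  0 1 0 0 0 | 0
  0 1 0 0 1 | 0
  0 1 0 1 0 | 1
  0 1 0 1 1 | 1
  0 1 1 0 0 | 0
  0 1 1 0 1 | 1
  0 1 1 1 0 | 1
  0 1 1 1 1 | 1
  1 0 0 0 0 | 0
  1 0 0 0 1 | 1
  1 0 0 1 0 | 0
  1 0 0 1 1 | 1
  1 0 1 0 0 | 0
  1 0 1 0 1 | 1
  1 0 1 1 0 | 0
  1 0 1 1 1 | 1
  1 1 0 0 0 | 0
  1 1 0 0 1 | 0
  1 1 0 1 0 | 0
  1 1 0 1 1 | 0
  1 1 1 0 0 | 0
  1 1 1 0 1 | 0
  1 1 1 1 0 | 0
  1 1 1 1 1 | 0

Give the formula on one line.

((d & ~a) | (e & ((e & ~b) | (~d & (c & ~a)))))

  ~a = 11111111111111110000000000000000
  (d & ~a) = 00110011001100110000000000000000
  ~b = 11111111000000001111111100000000
  (e & ~b) = 01010101000000000101010100000000
  ~d = 11001100110011001100110011001100
  (c & ~a) = 00001111000011110000000000000000
  (~d & (c & ~a)) = 00001100000011000000000000000000
  ((e & ~b) | (~d & (c & ~a))) = 01011101000011000101010100000000
  (e & ((e & ~b) | (~d & (c & ~a)))) = 01010101000001000101010100000000
  ((d & ~a) | (e & ((e & ~b) | (~d & (c & ~a))))) = 01110111001101110101010100000000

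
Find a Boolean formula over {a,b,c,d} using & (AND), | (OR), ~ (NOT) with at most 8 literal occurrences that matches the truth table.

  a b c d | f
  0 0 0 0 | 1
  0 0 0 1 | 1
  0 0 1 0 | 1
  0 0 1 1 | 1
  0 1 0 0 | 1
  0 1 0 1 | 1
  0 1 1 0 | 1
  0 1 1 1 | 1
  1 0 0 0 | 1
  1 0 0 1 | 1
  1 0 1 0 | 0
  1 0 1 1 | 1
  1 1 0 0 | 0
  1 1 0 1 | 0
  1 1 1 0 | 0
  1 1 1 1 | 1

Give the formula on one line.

  (c & d) = 0001000100010001
  ~c = 1100110011001100
  ~b = 1111000011110000
  (~b | c) = 1111001111110011
  (~c & (~b | c)) = 1100000011000000
  ~a = 1111111100000000
  ((~c & (~b | c)) | ~a) = 1111111111000000
  ((c & d) | ((~c & (~b | c)) | ~a)) = 1111111111010001

((c & d) | ((~c & (~b | c)) | ~a))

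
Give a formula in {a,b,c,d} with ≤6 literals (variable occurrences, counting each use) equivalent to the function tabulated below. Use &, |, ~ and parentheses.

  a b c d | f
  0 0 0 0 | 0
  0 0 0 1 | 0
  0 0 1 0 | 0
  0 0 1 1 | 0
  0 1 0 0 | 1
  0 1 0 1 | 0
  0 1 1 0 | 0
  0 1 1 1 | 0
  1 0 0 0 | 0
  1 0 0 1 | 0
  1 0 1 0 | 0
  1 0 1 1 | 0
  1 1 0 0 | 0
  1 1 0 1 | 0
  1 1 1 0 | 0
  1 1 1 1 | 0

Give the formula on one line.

(((b & ~a) & ~d) & ((~b | d) | ~c))

  ~a = 1111111100000000
  (b & ~a) = 0000111100000000
  ~d = 1010101010101010
  ((b & ~a) & ~d) = 0000101000000000
  ~b = 1111000011110000
  (~b | d) = 1111010111110101
  ~c = 1100110011001100
  ((~b | d) | ~c) = 1111110111111101
  (((b & ~a) & ~d) & ((~b | d) | ~c)) = 0000100000000000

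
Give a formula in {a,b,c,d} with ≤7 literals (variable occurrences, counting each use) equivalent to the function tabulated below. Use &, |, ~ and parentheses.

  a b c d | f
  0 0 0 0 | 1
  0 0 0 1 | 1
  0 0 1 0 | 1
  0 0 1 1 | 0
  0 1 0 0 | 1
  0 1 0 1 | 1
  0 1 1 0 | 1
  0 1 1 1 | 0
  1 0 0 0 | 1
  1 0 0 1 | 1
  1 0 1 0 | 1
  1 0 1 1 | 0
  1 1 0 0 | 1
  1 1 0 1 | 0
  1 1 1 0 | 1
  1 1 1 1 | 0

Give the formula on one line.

  ~c = 1100110011001100
  ~b = 1111000011110000
  ~a = 1111111100000000
  (~b | ~a) = 1111111111110000
  (~c & (~b | ~a)) = 1100110011000000
  ~d = 1010101010101010
  ((~c & (~b | ~a)) | ~d) = 1110111011101010

((~c & (~b | ~a)) | ~d)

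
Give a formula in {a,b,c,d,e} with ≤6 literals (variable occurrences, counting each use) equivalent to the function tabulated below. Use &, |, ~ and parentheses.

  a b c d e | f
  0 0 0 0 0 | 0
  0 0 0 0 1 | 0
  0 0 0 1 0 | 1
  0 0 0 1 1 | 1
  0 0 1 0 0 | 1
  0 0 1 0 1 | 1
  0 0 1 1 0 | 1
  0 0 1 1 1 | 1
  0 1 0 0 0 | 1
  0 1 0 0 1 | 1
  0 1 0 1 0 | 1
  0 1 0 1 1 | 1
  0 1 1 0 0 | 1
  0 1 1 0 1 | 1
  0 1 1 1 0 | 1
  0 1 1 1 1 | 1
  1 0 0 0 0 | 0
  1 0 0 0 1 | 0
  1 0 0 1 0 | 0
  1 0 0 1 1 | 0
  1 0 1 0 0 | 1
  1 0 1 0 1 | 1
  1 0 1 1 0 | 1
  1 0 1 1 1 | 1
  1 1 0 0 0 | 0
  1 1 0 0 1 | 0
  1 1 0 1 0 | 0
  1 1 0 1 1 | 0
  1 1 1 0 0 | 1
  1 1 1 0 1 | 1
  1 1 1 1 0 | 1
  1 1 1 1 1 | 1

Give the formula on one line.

((~a & (a | (d | (~d & b)))) | c)

  ~a = 11111111111111110000000000000000
  ~d = 11001100110011001100110011001100
  (~d & b) = 00000000110011000000000011001100
  (d | (~d & b)) = 00110011111111110011001111111111
  (a | (d | (~d & b))) = 00110011111111111111111111111111
  (~a & (a | (d | (~d & b)))) = 00110011111111110000000000000000
  ((~a & (a | (d | (~d & b)))) | c) = 00111111111111110000111100001111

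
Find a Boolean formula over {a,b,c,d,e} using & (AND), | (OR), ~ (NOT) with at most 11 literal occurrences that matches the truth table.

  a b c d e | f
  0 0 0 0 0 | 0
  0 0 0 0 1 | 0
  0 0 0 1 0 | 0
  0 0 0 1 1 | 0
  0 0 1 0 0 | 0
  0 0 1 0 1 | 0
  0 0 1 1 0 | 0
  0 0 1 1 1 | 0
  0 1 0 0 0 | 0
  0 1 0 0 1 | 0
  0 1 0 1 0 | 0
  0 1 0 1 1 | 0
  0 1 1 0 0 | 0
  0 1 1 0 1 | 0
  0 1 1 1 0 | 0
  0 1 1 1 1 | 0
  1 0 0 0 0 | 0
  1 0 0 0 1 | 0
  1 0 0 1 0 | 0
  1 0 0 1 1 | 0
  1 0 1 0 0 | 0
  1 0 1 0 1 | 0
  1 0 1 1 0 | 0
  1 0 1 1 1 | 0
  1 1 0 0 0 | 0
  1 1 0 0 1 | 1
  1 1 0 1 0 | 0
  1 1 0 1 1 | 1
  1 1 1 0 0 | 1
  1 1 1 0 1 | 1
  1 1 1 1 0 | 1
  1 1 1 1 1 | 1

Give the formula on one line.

  ~b = 11111111000000001111111100000000
  (a | ~b) = 11111111000000001111111111111111
  (b & (a | ~b)) = 00000000000000000000000011111111
  (c | e) = 01011111010111110101111101011111
  (b | d) = 00110011111111110011001111111111
  ((b | d) | c) = 00111111111111110011111111111111
  ((c | e) & ((b | d) | c)) = 00011111010111110001111101011111
  ((b & (a | ~b)) & ((c | e) & ((b | d) | c))) = 00000000000000000000000001011111

((b & (a | ~b)) & ((c | e) & ((b | d) | c)))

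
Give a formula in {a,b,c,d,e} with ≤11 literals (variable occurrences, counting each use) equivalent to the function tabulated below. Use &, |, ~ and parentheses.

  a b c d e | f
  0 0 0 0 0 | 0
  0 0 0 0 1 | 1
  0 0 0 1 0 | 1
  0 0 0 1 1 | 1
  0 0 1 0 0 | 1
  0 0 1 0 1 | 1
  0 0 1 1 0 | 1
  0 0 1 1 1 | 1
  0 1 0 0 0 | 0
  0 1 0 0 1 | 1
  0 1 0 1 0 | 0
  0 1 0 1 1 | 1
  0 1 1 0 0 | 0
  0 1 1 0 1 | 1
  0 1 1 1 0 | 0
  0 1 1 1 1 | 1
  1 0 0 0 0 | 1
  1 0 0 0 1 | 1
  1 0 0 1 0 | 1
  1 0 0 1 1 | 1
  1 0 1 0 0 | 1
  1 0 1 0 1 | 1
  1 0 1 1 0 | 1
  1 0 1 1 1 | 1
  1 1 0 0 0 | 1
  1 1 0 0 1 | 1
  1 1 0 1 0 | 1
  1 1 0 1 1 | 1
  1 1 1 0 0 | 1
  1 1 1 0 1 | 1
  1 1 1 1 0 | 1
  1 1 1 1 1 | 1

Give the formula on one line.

(a | (((a | ~b) & ((~a | e) & (c | d))) | e))

  ~b = 11111111000000001111111100000000
  (a | ~b) = 11111111000000001111111111111111
  ~a = 11111111111111110000000000000000
  (~a | e) = 11111111111111110101010101010101
  (c | d) = 00111111001111110011111100111111
  ((~a | e) & (c | d)) = 00111111001111110001010100010101
  ((a | ~b) & ((~a | e) & (c | d))) = 00111111000000000001010100010101
  (((a | ~b) & ((~a | e) & (c | d))) | e) = 01111111010101010101010101010101
  (a | (((a | ~b) & ((~a | e) & (c | d))) | e)) = 01111111010101011111111111111111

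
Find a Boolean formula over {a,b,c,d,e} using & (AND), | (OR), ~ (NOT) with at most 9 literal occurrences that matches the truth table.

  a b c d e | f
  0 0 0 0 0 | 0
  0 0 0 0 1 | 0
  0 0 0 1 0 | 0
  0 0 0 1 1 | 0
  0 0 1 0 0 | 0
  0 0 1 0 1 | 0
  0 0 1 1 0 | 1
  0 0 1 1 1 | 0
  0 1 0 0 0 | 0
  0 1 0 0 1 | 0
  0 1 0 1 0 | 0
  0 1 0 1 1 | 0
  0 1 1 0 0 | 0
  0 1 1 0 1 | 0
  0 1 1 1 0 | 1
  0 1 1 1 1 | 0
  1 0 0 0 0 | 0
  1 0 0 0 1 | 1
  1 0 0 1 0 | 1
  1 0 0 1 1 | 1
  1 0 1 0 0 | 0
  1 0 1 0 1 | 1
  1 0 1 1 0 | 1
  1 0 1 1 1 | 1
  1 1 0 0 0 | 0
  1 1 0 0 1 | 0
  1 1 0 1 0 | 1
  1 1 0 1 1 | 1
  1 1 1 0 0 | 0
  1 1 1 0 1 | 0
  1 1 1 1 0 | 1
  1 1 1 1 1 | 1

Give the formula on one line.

(((e & ~b) | d) & (a | (c & ~e)))

  ~b = 11111111000000001111111100000000
  (e & ~b) = 01010101000000000101010100000000
  ((e & ~b) | d) = 01110111001100110111011100110011
  ~e = 10101010101010101010101010101010
  (c & ~e) = 00001010000010100000101000001010
  (a | (c & ~e)) = 00001010000010101111111111111111
  (((e & ~b) | d) & (a | (c & ~e))) = 00000010000000100111011100110011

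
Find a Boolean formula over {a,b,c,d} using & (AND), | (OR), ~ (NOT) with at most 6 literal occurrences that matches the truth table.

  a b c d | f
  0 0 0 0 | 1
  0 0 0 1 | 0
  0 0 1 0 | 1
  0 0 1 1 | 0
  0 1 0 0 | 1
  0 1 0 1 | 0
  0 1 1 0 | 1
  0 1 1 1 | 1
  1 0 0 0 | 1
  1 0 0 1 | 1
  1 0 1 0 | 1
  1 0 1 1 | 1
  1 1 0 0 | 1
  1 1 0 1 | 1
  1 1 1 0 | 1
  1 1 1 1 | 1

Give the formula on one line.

  (a & d) = 0000000001010101
  ~d = 1010101010101010
  ((a & d) | ~d) = 1010101011111111
  (b & c) = 0000001100000011
  (((a & d) | ~d) | (b & c)) = 1010101111111111

(((a & d) | ~d) | (b & c))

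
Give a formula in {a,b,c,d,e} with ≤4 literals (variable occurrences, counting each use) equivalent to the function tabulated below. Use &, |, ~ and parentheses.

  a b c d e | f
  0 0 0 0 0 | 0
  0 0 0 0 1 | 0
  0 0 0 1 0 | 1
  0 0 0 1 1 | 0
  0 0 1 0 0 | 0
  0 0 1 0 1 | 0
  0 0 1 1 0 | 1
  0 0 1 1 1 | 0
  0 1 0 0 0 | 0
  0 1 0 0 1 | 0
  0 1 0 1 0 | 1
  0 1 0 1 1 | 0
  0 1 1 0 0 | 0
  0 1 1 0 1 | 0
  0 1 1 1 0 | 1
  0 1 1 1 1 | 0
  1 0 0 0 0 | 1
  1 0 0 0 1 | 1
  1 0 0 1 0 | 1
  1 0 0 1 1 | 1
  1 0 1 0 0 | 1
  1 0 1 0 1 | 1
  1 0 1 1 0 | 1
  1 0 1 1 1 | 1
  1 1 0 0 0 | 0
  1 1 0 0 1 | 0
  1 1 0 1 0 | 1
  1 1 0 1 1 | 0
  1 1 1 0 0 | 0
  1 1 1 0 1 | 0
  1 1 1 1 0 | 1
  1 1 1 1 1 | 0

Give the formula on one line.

  ~b = 11111111000000001111111100000000
  (~b & a) = 00000000000000001111111100000000
  ~e = 10101010101010101010101010101010
  (~e & d) = 00100010001000100010001000100010
  ((~b & a) | (~e & d)) = 00100010001000101111111100100010

((~b & a) | (~e & d))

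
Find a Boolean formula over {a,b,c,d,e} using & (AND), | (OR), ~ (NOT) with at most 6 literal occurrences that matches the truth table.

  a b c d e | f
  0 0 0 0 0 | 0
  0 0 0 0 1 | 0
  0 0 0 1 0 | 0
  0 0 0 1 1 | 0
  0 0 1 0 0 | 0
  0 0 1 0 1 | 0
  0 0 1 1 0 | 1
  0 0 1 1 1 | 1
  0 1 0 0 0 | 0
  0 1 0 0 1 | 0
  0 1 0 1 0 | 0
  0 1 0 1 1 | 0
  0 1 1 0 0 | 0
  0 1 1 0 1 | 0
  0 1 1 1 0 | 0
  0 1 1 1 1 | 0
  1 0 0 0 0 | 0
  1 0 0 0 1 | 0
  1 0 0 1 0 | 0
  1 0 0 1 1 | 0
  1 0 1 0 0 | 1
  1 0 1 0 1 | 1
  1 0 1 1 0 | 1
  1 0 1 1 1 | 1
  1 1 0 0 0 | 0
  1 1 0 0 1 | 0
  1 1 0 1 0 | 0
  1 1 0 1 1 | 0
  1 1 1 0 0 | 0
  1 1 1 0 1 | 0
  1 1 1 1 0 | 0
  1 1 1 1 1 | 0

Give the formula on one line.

(~b & ((d | a) & c))

  ~b = 11111111000000001111111100000000
  (d | a) = 00110011001100111111111111111111
  ((d | a) & c) = 00000011000000110000111100001111
  (~b & ((d | a) & c)) = 00000011000000000000111100000000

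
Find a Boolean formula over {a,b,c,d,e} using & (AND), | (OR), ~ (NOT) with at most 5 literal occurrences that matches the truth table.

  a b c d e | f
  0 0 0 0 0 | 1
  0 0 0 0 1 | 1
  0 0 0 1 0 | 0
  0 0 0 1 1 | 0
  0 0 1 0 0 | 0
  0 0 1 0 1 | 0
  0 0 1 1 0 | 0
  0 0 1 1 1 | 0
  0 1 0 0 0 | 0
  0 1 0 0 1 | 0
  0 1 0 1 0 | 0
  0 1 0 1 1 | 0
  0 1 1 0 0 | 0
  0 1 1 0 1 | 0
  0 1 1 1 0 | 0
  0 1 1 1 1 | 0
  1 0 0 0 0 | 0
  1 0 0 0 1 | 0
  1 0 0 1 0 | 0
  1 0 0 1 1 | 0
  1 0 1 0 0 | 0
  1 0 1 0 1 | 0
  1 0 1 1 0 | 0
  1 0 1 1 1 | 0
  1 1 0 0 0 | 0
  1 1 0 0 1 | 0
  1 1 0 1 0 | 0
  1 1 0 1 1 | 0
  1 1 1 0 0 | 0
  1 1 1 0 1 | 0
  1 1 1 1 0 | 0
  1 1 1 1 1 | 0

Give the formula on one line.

(~a & ((~d & ~b) & ~c))

  ~a = 11111111111111110000000000000000
  ~d = 11001100110011001100110011001100
  ~b = 11111111000000001111111100000000
  (~d & ~b) = 11001100000000001100110000000000
  ~c = 11110000111100001111000011110000
  ((~d & ~b) & ~c) = 11000000000000001100000000000000
  (~a & ((~d & ~b) & ~c)) = 11000000000000000000000000000000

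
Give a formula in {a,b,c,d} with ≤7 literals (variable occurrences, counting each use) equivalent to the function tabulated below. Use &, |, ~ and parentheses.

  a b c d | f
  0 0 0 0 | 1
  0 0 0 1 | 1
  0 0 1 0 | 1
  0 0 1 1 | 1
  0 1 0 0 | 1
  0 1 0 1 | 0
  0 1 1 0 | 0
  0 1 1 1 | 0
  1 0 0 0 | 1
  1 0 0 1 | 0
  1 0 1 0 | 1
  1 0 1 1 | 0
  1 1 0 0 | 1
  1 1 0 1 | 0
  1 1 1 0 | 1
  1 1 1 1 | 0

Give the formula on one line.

(((~a & ~b) | ~d) & (a | (~c | ~b)))

  ~a = 1111111100000000
  ~b = 1111000011110000
  (~a & ~b) = 1111000000000000
  ~d = 1010101010101010
  ((~a & ~b) | ~d) = 1111101010101010
  ~c = 1100110011001100
  (~c | ~b) = 1111110011111100
  (a | (~c | ~b)) = 1111110011111111
  (((~a & ~b) | ~d) & (a | (~c | ~b))) = 1111100010101010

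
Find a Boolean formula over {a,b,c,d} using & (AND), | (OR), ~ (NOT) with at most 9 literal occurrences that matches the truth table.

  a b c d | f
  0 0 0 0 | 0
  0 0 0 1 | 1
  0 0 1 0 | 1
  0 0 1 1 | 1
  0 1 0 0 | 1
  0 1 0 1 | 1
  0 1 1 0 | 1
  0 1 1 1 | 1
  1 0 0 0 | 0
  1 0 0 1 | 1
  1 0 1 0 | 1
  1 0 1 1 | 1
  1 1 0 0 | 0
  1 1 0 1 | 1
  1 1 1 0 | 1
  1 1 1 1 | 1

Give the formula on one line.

((d | c) | ((~a | (c & d)) & ((b | d) | (a & ~b))))

  (d | c) = 0111011101110111
  ~a = 1111111100000000
  (c & d) = 0001000100010001
  (~a | (c & d)) = 1111111100010001
  (b | d) = 0101111101011111
  ~b = 1111000011110000
  (a & ~b) = 0000000011110000
  ((b | d) | (a & ~b)) = 0101111111111111
  ((~a | (c & d)) & ((b | d) | (a & ~b))) = 0101111100010001
  ((d | c) | ((~a | (c & d)) & ((b | d) | (a & ~b)))) = 0111111101110111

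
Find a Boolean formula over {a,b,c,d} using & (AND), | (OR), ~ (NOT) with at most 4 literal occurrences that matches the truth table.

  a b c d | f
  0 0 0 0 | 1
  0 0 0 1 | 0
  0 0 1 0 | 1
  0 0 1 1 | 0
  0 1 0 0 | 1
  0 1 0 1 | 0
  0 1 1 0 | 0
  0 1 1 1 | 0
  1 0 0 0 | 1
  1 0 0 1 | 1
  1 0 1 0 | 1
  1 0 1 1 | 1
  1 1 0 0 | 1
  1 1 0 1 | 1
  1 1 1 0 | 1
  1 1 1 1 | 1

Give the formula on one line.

  ~d = 1010101010101010
  ~c = 1100110011001100
  ~b = 1111000011110000
  (~c | ~b) = 1111110011111100
  (~d & (~c | ~b)) = 1010100010101000
  ((~d & (~c | ~b)) | a) = 1010100011111111

((~d & (~c | ~b)) | a)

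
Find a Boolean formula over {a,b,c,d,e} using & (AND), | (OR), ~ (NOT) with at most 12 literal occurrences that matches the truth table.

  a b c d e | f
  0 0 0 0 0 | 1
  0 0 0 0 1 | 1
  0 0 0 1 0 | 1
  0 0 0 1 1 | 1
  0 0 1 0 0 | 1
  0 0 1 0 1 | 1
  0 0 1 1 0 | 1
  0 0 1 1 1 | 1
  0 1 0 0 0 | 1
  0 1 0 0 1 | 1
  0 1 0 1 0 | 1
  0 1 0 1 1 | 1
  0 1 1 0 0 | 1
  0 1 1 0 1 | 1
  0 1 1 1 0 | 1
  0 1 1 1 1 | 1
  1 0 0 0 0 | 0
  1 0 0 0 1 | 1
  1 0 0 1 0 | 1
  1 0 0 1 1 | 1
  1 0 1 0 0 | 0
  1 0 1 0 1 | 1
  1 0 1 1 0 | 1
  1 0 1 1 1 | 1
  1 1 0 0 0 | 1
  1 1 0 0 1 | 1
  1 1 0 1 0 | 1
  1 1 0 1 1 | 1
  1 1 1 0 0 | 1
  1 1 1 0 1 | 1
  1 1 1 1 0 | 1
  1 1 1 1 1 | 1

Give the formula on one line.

  ~a = 11111111111111110000000000000000
  ~b = 11111111000000001111111100000000
  (~a & ~b) = 11111111000000000000000000000000
  ~c = 11110000111100001111000011110000
  (~c & d) = 00110000001100000011000000110000
  (e | (~c & d)) = 01110101011101010111010101110101
  ((~a & ~b) | (e | (~c & d))) = 11111111011101010111010101110101
  ~e = 10101010101010101010101010101010
  (~e & d) = 00100010001000100010001000100010
  ((~e & d) | b) = 00100010111111110010001011111111
  (((~e & d) | b) | ~a) = 11111111111111110010001011111111
  (((~a & ~b) | (e | (~c & d))) | (((~e & d) | b) | ~a)) = 11111111111111110111011111111111

(((~a & ~b) | (e | (~c & d))) | (((~e & d) | b) | ~a))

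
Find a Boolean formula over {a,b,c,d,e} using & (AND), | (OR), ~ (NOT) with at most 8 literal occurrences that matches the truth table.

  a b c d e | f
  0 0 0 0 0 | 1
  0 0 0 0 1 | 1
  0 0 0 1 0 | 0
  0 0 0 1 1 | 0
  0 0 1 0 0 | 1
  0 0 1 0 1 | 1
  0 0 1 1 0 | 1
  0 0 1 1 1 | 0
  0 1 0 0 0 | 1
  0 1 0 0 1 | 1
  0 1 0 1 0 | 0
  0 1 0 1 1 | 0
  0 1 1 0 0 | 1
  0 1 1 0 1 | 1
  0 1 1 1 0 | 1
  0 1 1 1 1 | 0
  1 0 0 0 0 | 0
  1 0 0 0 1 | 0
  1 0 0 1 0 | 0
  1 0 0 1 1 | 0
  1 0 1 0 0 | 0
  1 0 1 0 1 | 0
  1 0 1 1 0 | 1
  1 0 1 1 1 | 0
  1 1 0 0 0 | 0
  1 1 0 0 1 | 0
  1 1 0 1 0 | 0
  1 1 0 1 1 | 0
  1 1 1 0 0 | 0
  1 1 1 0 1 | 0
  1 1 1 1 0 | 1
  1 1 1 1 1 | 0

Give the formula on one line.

((~d & ~a) | (~e & ((c | (b & ~d)) & d)))

  ~d = 11001100110011001100110011001100
  ~a = 11111111111111110000000000000000
  (~d & ~a) = 11001100110011000000000000000000
  ~e = 10101010101010101010101010101010
  (b & ~d) = 00000000110011000000000011001100
  (c | (b & ~d)) = 00001111110011110000111111001111
  ((c | (b & ~d)) & d) = 00000011000000110000001100000011
  (~e & ((c | (b & ~d)) & d)) = 00000010000000100000001000000010
  ((~d & ~a) | (~e & ((c | (b & ~d)) & d))) = 11001110110011100000001000000010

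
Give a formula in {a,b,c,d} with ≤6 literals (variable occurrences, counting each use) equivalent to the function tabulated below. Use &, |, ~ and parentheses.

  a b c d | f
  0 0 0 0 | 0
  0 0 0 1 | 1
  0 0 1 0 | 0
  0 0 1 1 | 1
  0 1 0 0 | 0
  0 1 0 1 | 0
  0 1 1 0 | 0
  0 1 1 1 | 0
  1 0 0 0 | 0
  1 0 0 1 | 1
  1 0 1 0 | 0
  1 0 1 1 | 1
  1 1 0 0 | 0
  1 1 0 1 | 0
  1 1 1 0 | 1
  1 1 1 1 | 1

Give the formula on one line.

((d | b) & ((a & (~a | c)) | ~b))

  (d | b) = 0101111101011111
  ~a = 1111111100000000
  (~a | c) = 1111111100110011
  (a & (~a | c)) = 0000000000110011
  ~b = 1111000011110000
  ((a & (~a | c)) | ~b) = 1111000011110011
  ((d | b) & ((a & (~a | c)) | ~b)) = 0101000001010011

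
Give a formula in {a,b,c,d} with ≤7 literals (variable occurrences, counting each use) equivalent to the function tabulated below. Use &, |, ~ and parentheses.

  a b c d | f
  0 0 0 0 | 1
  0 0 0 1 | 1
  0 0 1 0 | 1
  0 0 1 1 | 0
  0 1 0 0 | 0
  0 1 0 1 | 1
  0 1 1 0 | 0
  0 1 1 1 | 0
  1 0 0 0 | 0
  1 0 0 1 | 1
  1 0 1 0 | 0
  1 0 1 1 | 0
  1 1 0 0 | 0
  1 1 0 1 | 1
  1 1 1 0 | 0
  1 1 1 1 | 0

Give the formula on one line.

  ~c = 1100110011001100
  (d & ~c) = 0100010001000100
  ~b = 1111000011110000
  ~a = 1111111100000000
  (~b & ~a) = 1111000000000000
  ~d = 1010101010101010
  ((~b & ~a) & ~d) = 1010000000000000
  ((d & ~c) | ((~b & ~a) & ~d)) = 1110010001000100

((d & ~c) | ((~b & ~a) & ~d))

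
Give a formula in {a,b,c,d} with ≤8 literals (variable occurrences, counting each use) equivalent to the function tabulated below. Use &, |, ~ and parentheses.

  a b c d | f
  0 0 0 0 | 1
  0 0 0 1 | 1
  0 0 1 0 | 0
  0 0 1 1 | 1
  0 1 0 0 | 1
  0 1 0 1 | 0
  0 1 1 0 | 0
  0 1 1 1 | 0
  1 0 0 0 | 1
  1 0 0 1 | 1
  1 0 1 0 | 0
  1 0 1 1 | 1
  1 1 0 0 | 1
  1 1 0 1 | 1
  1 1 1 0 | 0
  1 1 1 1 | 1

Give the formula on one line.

  ~b = 1111000011110000
  ~d = 1010101010101010
  (a & b) = 0000000000001111
  (~d | (a & b)) = 1010101010101111
  (~b | (~d | (a & b))) = 1111101011111111
  ~c = 1100110011001100
  (d | ~c) = 1101110111011101
  ((~b | (~d | (a & b))) & (d | ~c)) = 1101100011011101

((~b | (~d | (a & b))) & (d | ~c))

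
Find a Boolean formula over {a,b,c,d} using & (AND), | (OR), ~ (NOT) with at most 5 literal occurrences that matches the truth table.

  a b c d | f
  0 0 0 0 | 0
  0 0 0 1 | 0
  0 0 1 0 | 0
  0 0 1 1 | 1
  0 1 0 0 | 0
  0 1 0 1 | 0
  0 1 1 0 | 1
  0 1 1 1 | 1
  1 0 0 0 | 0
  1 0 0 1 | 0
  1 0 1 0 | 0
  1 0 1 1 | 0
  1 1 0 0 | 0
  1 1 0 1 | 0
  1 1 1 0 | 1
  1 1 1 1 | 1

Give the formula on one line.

(((d & ~a) | b) & c)

  ~a = 1111111100000000
  (d & ~a) = 0101010100000000
  ((d & ~a) | b) = 0101111100001111
  (((d & ~a) | b) & c) = 0001001100000011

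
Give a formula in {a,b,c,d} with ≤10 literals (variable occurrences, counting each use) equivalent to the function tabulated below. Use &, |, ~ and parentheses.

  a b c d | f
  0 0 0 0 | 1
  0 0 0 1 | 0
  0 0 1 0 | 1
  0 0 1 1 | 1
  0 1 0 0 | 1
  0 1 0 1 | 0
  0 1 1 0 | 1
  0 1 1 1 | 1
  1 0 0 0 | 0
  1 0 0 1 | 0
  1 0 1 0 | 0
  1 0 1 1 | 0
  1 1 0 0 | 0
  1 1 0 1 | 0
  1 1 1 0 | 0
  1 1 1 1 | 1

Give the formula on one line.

((~d | ((d | ~b) & c)) & (~a | (a & (b & d))))

  ~d = 1010101010101010
  ~b = 1111000011110000
  (d | ~b) = 1111010111110101
  ((d | ~b) & c) = 0011000100110001
  (~d | ((d | ~b) & c)) = 1011101110111011
  ~a = 1111111100000000
  (b & d) = 0000010100000101
  (a & (b & d)) = 0000000000000101
  (~a | (a & (b & d))) = 1111111100000101
  ((~d | ((d | ~b) & c)) & (~a | (a & (b & d)))) = 1011101100000001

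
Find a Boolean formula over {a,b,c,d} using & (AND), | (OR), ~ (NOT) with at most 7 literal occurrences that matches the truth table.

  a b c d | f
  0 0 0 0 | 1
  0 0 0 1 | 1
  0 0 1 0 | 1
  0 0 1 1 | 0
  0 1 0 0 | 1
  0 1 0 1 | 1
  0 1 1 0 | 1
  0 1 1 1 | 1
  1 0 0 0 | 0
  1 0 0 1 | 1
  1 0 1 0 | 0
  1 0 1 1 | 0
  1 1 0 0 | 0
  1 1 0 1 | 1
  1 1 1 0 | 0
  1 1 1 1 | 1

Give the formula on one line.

(((~a | d) & (~c | ~d)) | (b & d))

  ~a = 1111111100000000
  (~a | d) = 1111111101010101
  ~c = 1100110011001100
  ~d = 1010101010101010
  (~c | ~d) = 1110111011101110
  ((~a | d) & (~c | ~d)) = 1110111001000100
  (b & d) = 0000010100000101
  (((~a | d) & (~c | ~d)) | (b & d)) = 1110111101000101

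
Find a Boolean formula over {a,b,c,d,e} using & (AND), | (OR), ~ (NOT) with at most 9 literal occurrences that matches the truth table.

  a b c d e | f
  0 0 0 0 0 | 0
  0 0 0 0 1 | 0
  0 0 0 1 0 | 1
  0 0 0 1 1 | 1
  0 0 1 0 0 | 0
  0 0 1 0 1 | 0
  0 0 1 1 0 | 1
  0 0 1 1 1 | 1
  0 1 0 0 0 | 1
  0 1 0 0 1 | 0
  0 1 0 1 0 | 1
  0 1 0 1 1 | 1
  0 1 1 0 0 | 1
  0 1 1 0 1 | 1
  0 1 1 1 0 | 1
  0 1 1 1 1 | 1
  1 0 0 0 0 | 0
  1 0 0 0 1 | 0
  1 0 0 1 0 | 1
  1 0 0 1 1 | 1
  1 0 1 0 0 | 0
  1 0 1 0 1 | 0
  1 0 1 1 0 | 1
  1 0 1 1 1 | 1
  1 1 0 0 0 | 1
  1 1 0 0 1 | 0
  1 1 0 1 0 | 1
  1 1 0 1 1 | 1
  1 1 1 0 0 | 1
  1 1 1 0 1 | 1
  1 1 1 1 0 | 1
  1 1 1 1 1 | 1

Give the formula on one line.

  ~e = 10101010101010101010101010101010
  ~a = 11111111111111110000000000000000
  (~e | ~a) = 11111111111111111010101010101010
  (a & b) = 00000000000000000000000011111111
  (~e | (a & b)) = 10101010101010101010101011111111
  ((~e | ~a) & (~e | (a & b))) = 10101010101010101010101010101010
  (((~e | ~a) & (~e | (a & b))) | c) = 10101111101011111010111110101111
  (b & (((~e | ~a) & (~e | (a & b))) | c)) = 00000000101011110000000010101111
  (d | (b & (((~e | ~a) & (~e | (a & b))) | c))) = 00110011101111110011001110111111

(d | (b & (((~e | ~a) & (~e | (a & b))) | c)))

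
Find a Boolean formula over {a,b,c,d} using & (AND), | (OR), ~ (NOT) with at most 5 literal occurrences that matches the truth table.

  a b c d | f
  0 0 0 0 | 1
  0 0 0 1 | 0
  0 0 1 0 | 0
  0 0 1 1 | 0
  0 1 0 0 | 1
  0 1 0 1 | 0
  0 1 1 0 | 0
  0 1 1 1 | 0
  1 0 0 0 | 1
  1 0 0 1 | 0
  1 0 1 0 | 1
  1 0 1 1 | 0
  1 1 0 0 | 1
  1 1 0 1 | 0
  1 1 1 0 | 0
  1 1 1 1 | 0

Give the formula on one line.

  ~d = 1010101010101010
  ~c = 1100110011001100
  (~d & ~c) = 1000100010001000
  ~b = 1111000011110000
  (a & ~b) = 0000000011110000
  (~d & (a & ~b)) = 0000000010100000
  ((~d & ~c) | (~d & (a & ~b))) = 1000100010101000

((~d & ~c) | (~d & (a & ~b)))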